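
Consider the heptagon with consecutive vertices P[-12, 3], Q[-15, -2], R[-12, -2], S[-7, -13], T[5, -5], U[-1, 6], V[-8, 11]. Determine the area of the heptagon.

243.5

Apply the shoelace (surveyor's) formula: 2A = Σ (x_i·y_{i+1} − x_{i+1}·y_i), indices taken mod 7.
Σ = (69) + (6) + (142) + (100) + (25) + (37) + (108) = 487
Area = |Σ|/2 = 243.5.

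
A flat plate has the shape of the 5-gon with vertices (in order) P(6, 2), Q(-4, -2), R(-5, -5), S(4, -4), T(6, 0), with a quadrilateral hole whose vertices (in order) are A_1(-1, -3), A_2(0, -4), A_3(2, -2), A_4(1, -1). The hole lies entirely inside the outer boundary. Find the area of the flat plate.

37

Outer boundary:
Apply the surveyor's formula: 2A = Σ (x_i·y_{i+1} − x_{i+1}·y_i), indices taken mod 5.
Σ = (-4) + (10) + (40) + (24) + (12) = 82
Area = |Σ|/2 = 41.
Hole:
Σ = (4) + (8) + (0) + (-4) = 8
Area = |Σ|/2 = 4.
Net area = 41 − 4 = 37.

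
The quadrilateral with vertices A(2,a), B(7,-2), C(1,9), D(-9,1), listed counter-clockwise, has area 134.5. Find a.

Write out the shoelace sum; only the two edges meeting at A involve a:
2·Area = [((-9)·a − 2·1) + (2·(-2) − 7·a)] + 147
       = -16·a + 141 = 269
⇒ a = -8.

-8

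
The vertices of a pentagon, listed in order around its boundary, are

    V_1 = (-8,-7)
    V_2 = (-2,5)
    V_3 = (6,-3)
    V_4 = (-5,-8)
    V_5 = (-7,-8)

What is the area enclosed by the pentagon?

Apply the shoelace formula: 2A = Σ (x_i·y_{i+1} − x_{i+1}·y_i), indices taken mod 5.
Σ = (-54) + (-24) + (-63) + (-16) + (-15) = -172
Area = |Σ|/2 = 86.

86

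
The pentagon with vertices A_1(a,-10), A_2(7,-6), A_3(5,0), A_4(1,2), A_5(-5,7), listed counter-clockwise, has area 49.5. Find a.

6

The doubled signed area Σ (x_i y_{i+1} − x_{i+1} y_i) is linear in a.
With a=0 it equals 177; the coefficient of a is -13 (from the two edges through A_1).
So -13·a + 177 = 2·49.5 = 99 ⇒ a = 6.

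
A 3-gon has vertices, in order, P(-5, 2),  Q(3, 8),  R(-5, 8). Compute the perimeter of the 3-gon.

24

|PQ| = √((8)² + (6)²) = √100 = 10
|QR| = √((-8)² + (0)²) = √64 = 8
|RP| = √((0)² + (-6)²) = √36 = 6
Perimeter = 10 + 8 + 6 = 24.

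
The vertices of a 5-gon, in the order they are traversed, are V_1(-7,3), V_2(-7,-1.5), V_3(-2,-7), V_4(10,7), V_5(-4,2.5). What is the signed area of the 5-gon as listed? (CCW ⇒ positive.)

96

Apply Gauss's area formula: 2A = Σ (x_i·y_{i+1} − x_{i+1}·y_i), indices taken mod 5.
Σ = (31.5) + (46) + (56) + (53) + (5.5) = 192
Signed area = Σ/2 = 96 (positive ⇒ counter-clockwise traversal).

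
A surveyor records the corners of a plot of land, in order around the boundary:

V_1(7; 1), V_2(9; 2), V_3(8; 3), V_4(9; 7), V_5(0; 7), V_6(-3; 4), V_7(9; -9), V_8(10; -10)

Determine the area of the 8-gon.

100

Σ = (5) + (11) + (29) + (63) + (21) + (-9) + (0) + (80) = 200
Area = |Σ|/2 = 100.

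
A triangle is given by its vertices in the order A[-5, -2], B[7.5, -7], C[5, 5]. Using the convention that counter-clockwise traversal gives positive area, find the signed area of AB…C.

Apply the surveyor's formula: 2A = Σ (x_i·y_{i+1} − x_{i+1}·y_i), indices taken mod 3.
Cross-terms: 50, 72.5, 15  ⇒  Σ = 137.5
Signed area = Σ/2 = 68.75 (positive ⇒ counter-clockwise traversal).

68.75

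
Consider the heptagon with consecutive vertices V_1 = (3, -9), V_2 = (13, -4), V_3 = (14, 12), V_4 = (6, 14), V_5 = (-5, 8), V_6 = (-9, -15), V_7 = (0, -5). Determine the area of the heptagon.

383

Apply the surveyor's formula: 2A = Σ (x_i·y_{i+1} − x_{i+1}·y_i), indices taken mod 7.
Σ = (105) + (212) + (124) + (118) + (147) + (45) + (15) = 766
Area = |Σ|/2 = 383.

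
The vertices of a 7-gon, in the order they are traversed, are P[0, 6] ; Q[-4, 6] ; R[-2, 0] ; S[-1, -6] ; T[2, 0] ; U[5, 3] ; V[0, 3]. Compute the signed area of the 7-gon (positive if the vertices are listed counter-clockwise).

40.5

Apply Gauss's area formula: 2A = Σ (x_i·y_{i+1} − x_{i+1}·y_i), indices taken mod 7.
Σ = (24) + (12) + (12) + (12) + (6) + (15) + (0) = 81
Signed area = Σ/2 = 40.5 (positive ⇒ counter-clockwise traversal).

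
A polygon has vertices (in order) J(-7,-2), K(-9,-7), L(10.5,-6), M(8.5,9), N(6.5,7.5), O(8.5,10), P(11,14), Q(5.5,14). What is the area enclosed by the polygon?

Apply Gauss's area formula: 2A = Σ (x_i·y_{i+1} − x_{i+1}·y_i), indices taken mod 8.
Cross-terms: 31, 127.5, 145.5, 5.25, 1.25, 9, 77, 87  ⇒  Σ = 483.5
Area = |Σ|/2 = 241.75.

241.75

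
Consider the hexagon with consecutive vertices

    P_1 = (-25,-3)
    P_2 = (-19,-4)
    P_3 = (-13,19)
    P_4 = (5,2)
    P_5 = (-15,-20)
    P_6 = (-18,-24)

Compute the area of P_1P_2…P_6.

553.5

Apply the shoelace (surveyor's) formula: 2A = Σ (x_i·y_{i+1} − x_{i+1}·y_i), indices taken mod 6.
Σ = (43) + (-413) + (-121) + (-70) + (0) + (-546) = -1107
Area = |Σ|/2 = 553.5.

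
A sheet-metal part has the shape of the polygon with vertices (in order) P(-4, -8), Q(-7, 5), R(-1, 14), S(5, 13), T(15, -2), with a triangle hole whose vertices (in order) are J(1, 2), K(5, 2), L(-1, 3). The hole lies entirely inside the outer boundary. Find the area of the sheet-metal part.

290.5

Outer boundary:
Apply the shoelace formula: 2A = Σ (x_i·y_{i+1} − x_{i+1}·y_i), indices taken mod 5.
P→Q: (-4)(5) − (-7)(-8) = -76
Q→R: (-7)(14) − (-1)(5) = -93
R→S: (-1)(13) − (5)(14) = -83
S→T: (5)(-2) − (15)(13) = -205
T→P: (15)(-8) − (-4)(-2) = -128
Σ = -585
Area = |Σ|/2 = 292.5.
Hole:
Apply the shoelace (surveyor's) formula: 2A = Σ (x_i·y_{i+1} − x_{i+1}·y_i), indices taken mod 3.
Cross-terms: -8, 17, -5  ⇒  Σ = 4
Area = |Σ|/2 = 2.
Net area = 292.5 − 2 = 290.5.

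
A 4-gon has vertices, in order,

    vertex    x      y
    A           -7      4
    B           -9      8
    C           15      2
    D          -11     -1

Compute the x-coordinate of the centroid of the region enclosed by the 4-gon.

Apply the shoelace formula. First the cross-terms c_i = x_i·y_{i+1} − x_{i+1}·y_i:
  -20, -138, 7, -51  ⇒  2A = -202, A = -101.
Then Σ (x_i + x_{i+1})·c_i = 438, so x̄ = 438 / (6·(-101)) = -73/101.

-73/101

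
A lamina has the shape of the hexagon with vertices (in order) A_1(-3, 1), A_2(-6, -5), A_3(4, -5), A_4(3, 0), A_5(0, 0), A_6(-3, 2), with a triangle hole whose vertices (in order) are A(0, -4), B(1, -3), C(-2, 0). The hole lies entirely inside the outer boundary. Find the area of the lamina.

41.5

Outer boundary:
Apply the shoelace formula: 2A = Σ (x_i·y_{i+1} − x_{i+1}·y_i), indices taken mod 6.
Cross-terms: 21, 50, 15, 0, 0, 3  ⇒  Σ = 89
Area = |Σ|/2 = 44.5.
Hole:
Σ = (4) + (-6) + (8) = 6
Area = |Σ|/2 = 3.
Net area = 44.5 − 3 = 41.5.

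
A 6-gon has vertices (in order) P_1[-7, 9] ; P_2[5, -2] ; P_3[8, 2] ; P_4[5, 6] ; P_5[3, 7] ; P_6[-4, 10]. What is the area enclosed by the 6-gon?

71

Apply the shoelace formula: 2A = Σ (x_i·y_{i+1} − x_{i+1}·y_i), indices taken mod 6.
Cross-terms: -31, 26, 38, 17, 58, 34  ⇒  Σ = 142
Area = |Σ|/2 = 71.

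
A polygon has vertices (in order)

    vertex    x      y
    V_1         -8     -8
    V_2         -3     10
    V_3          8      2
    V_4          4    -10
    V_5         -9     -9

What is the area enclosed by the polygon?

Apply the shoelace formula: 2A = Σ (x_i·y_{i+1} − x_{i+1}·y_i), indices taken mod 5.
Σ = (-104) + (-86) + (-88) + (-126) + (0) = -404
Area = |Σ|/2 = 202.

202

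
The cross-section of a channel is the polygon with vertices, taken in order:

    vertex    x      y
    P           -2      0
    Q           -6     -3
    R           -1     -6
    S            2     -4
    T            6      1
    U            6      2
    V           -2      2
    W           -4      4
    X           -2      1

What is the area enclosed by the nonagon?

54.5

Apply the shoelace formula: 2A = Σ (x_i·y_{i+1} − x_{i+1}·y_i), indices taken mod 9.
Σ = (6) + (33) + (16) + (26) + (6) + (16) + (0) + (4) + (2) = 109
Area = |Σ|/2 = 54.5.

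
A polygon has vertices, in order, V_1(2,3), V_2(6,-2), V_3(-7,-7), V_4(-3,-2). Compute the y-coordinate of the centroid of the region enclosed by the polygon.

Apply Gauss's area formula. First the cross-terms c_i = x_i·y_{i+1} − x_{i+1}·y_i:
  -22, -56, -7, -5  ⇒  2A = -90, A = -45.
Then Σ (y_i + y_{i+1})·c_i = 540, so ȳ = 540 / (6·(-45)) = -2.

-2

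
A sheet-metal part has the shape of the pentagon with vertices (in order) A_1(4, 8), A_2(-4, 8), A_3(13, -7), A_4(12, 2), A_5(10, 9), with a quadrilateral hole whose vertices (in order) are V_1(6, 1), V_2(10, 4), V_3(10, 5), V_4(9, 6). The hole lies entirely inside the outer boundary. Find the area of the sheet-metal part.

109

Outer boundary:
Cross-terms: 64, -76, 110, 88, 44  ⇒  Σ = 230
Area = |Σ|/2 = 115.
Hole:
Apply the shoelace (surveyor's) formula: 2A = Σ (x_i·y_{i+1} − x_{i+1}·y_i), indices taken mod 4.
Cross-terms: 14, 10, 15, -27  ⇒  Σ = 12
Area = |Σ|/2 = 6.
Net area = 115 − 6 = 109.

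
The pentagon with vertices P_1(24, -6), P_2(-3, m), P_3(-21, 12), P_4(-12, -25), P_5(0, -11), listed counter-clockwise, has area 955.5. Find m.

Write out the shoelace sum; only the two edges meeting at P_2 involve m:
2·Area = [(24·m − (-3)·(-6)) + ((-3)·12 − (-21)·m)] + 1065
       = 45·m + 1011 = 1911
⇒ m = 20.

20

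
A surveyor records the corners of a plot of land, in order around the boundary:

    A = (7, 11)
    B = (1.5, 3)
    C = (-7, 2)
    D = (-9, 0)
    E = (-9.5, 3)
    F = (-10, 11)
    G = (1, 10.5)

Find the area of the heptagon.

116.75

Σ = (4.5) + (24) + (18) + (-27) + (-74.5) + (-116) + (-62.5) = -233.5
Area = |Σ|/2 = 116.75.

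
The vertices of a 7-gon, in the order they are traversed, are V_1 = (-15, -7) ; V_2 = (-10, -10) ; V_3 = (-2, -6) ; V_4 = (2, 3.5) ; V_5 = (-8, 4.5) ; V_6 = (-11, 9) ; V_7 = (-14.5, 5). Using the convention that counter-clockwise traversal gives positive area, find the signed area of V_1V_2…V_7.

195.75

Apply the surveyor's formula: 2A = Σ (x_i·y_{i+1} − x_{i+1}·y_i), indices taken mod 7.
Cross-terms: 80, 40, 5, 37, -22.5, 75.5, 176.5  ⇒  Σ = 391.5
Signed area = Σ/2 = 195.75 (positive ⇒ counter-clockwise traversal).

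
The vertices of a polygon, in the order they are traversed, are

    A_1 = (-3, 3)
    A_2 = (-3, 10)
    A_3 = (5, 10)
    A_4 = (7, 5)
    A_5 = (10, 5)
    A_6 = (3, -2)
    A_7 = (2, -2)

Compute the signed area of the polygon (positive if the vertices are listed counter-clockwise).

-99

A_1→A_2: (-3)(10) − (-3)(3) = -21
A_2→A_3: (-3)(10) − (5)(10) = -80
A_3→A_4: (5)(5) − (7)(10) = -45
A_4→A_5: (7)(5) − (10)(5) = -15
A_5→A_6: (10)(-2) − (3)(5) = -35
A_6→A_7: (3)(-2) − (2)(-2) = -2
A_7→A_1: (2)(3) − (-3)(-2) = 0
Σ = -198
Signed area = Σ/2 = -99 (negative ⇒ clockwise traversal).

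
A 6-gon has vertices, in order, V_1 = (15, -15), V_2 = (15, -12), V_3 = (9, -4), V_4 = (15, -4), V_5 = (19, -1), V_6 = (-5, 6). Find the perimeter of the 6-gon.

|V_1V_2| = √((0)² + (3)²) = √9 = 3
|V_2V_3| = √((-6)² + (8)²) = √100 = 10
|V_3V_4| = √((6)² + (0)²) = √36 = 6
|V_4V_5| = √((4)² + (3)²) = √25 = 5
|V_5V_6| = √((-24)² + (7)²) = √625 = 25
|V_6V_1| = √((20)² + (-21)²) = √841 = 29
Perimeter = 3 + 10 + 6 + 5 + 25 + 29 = 78.

78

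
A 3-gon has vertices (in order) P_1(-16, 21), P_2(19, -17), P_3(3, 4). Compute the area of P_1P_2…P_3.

Apply the surveyor's formula: 2A = Σ (x_i·y_{i+1} − x_{i+1}·y_i), indices taken mod 3.
Σ = (-127) + (127) + (127) = 127
Area = |Σ|/2 = 63.5.

63.5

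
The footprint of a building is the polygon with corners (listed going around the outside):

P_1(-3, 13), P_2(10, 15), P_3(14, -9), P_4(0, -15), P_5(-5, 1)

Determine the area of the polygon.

411

Cross-terms: -175, -300, -210, -75, -62  ⇒  Σ = -822
Area = |Σ|/2 = 411.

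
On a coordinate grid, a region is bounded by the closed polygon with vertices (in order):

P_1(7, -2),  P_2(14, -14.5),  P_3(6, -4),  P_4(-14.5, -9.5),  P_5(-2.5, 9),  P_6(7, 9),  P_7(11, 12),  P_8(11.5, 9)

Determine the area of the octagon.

268.625

Σ = (-73.5) + (31) + (-115) + (-154.25) + (-85.5) + (-15) + (-39) + (-86) = -537.25
Area = |Σ|/2 = 268.625.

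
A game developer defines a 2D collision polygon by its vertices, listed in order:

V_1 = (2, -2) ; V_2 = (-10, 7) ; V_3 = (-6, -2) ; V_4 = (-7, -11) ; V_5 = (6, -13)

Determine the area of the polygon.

139.5

Apply the shoelace formula: 2A = Σ (x_i·y_{i+1} − x_{i+1}·y_i), indices taken mod 5.
Σ = (-6) + (62) + (52) + (157) + (14) = 279
Area = |Σ|/2 = 139.5.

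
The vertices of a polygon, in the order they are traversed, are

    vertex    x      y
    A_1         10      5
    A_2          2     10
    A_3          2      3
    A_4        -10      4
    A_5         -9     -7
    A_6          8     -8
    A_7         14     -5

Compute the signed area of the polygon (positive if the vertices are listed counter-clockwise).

270

Apply Gauss's area formula: 2A = Σ (x_i·y_{i+1} − x_{i+1}·y_i), indices taken mod 7.
Cross-terms: 90, -14, 38, 106, 128, 72, 120  ⇒  Σ = 540
Signed area = Σ/2 = 270 (positive ⇒ counter-clockwise traversal).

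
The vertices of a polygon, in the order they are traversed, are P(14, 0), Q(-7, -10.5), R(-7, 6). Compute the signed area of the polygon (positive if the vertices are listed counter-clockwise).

-173.25

Apply the surveyor's formula: 2A = Σ (x_i·y_{i+1} − x_{i+1}·y_i), indices taken mod 3.
Σ = (-147) + (-115.5) + (-84) = -346.5
Signed area = Σ/2 = -173.25 (negative ⇒ clockwise traversal).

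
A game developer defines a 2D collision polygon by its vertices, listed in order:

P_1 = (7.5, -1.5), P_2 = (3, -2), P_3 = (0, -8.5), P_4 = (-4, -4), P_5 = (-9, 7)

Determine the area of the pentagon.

86.5

Σ = (-10.5) + (-25.5) + (-34) + (-64) + (-39) = -173
Area = |Σ|/2 = 86.5.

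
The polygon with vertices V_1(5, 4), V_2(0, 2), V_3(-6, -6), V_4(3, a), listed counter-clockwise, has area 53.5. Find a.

The doubled signed area Σ (x_i y_{i+1} − x_{i+1} y_i) is linear in a.
With a=0 it equals 52; the coefficient of a is -11 (from the two edges through V_4).
So -11·a + 52 = 2·53.5 = 107 ⇒ a = -5.

-5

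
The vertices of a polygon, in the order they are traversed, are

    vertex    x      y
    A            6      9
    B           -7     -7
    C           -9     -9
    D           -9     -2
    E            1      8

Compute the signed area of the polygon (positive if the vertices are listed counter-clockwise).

A→B: (6)(-7) − (-7)(9) = 21
B→C: (-7)(-9) − (-9)(-7) = 0
C→D: (-9)(-2) − (-9)(-9) = -63
D→E: (-9)(8) − (1)(-2) = -70
E→A: (1)(9) − (6)(8) = -39
Σ = -151
Signed area = Σ/2 = -75.5 (negative ⇒ clockwise traversal).

-75.5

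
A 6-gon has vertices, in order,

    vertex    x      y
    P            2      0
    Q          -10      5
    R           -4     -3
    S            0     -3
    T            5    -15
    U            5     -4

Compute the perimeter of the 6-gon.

|PQ| = √((-12)² + (5)²) = √169 = 13
|QR| = √((6)² + (-8)²) = √100 = 10
|RS| = √((4)² + (0)²) = √16 = 4
|ST| = √((5)² + (-12)²) = √169 = 13
|TU| = √((0)² + (11)²) = √121 = 11
|UP| = √((-3)² + (4)²) = √25 = 5
Perimeter = 13 + 10 + 4 + 13 + 11 + 5 = 56.

56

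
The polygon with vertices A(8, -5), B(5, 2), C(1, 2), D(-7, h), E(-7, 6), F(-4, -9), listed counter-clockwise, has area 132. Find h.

The doubled signed area Σ (x_i y_{i+1} − x_{i+1} y_i) is linear in h.
With h=0 it equals 200; the coefficient of h is 8 (from the two edges through D).
So 8·h + 200 = 2·132 = 264 ⇒ h = 8.

8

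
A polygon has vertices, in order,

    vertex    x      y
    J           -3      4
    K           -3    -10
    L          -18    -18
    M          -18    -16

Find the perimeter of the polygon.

|JK| = √((0)² + (-14)²) = √196 = 14
|KL| = √((-15)² + (-8)²) = √289 = 17
|LM| = √((0)² + (2)²) = √4 = 2
|MJ| = √((15)² + (20)²) = √625 = 25
Perimeter = 14 + 17 + 2 + 25 = 58.

58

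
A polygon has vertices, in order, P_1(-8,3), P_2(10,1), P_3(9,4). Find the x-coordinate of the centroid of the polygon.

11/3

Apply the shoelace (surveyor's) formula. First the cross-terms c_i = x_i·y_{i+1} − x_{i+1}·y_i:
  -38, 31, 59  ⇒  2A = 52, A = 26.
Then Σ (x_i + x_{i+1})·c_i = 572, so x̄ = 572 / (6·26) = 11/3.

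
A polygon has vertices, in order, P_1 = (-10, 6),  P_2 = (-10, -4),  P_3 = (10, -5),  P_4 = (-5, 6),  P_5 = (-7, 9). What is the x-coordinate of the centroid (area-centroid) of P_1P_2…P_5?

-521/162

Apply the surveyor's formula. First the cross-terms c_i = x_i·y_{i+1} − x_{i+1}·y_i:
  100, 90, 35, -3, 48  ⇒  2A = 270, A = 135.
Then Σ (x_i + x_{i+1})·c_i = -2605, so x̄ = -2605 / (6·135) = -521/162.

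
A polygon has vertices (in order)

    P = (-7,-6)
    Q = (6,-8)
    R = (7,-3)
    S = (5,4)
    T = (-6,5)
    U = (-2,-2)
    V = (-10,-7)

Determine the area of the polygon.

124.5

Apply the surveyor's formula: 2A = Σ (x_i·y_{i+1} − x_{i+1}·y_i), indices taken mod 7.
Cross-terms: 92, 38, 43, 49, 22, -6, 11  ⇒  Σ = 249
Area = |Σ|/2 = 124.5.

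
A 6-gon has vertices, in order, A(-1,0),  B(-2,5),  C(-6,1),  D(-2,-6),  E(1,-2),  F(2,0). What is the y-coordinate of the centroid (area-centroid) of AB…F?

-0.6

Apply the shoelace (surveyor's) formula. First the cross-terms c_i = x_i·y_{i+1} − x_{i+1}·y_i:
  -5, 28, 38, 10, 4, 0  ⇒  2A = 75, A = 37.5.
Then Σ (y_i + y_{i+1})·c_i = -135, so ȳ = -135 / (6·37.5) = -0.6.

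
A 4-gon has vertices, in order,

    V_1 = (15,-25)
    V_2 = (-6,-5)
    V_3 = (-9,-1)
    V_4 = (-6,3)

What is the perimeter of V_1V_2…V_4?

|V_1V_2| = √((-21)² + (20)²) = √841 = 29
|V_2V_3| = √((-3)² + (4)²) = √25 = 5
|V_3V_4| = √((3)² + (4)²) = √25 = 5
|V_4V_1| = √((21)² + (-28)²) = √1225 = 35
Perimeter = 29 + 5 + 5 + 35 = 74.

74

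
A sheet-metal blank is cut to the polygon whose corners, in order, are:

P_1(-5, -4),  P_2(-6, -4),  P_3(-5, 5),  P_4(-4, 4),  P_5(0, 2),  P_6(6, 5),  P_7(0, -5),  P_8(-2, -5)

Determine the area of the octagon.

65.5

Apply the shoelace (surveyor's) formula: 2A = Σ (x_i·y_{i+1} − x_{i+1}·y_i), indices taken mod 8.
Cross-terms: -4, -50, 0, -8, -12, -30, -10, -17  ⇒  Σ = -131
Area = |Σ|/2 = 65.5.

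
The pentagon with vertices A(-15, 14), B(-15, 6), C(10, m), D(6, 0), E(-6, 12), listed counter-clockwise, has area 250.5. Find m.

-13

Write out the shoelace sum; only the two edges meeting at C involve m:
2·Area = [((-15)·m − 10·6) + (10·0 − 6·m)] + 288
       = -21·m + 228 = 501
⇒ m = -13.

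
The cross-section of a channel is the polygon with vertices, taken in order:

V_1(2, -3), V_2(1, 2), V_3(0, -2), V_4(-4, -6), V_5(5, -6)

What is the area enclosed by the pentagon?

Σ = (7) + (-2) + (-8) + (54) + (-3) = 48
Area = |Σ|/2 = 24.

24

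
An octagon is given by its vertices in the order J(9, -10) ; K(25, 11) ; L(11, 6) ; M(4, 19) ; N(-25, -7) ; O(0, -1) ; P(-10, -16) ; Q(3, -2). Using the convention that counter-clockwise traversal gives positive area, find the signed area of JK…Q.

540.5

Cross-terms: 349, 29, 185, 447, 25, -10, 68, -12  ⇒  Σ = 1081
Signed area = Σ/2 = 540.5 (positive ⇒ counter-clockwise traversal).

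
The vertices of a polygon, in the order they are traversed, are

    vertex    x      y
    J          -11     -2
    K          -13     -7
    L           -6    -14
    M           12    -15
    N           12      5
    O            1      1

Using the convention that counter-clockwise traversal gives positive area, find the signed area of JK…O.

352.5

J→K: (-11)(-7) − (-13)(-2) = 51
K→L: (-13)(-14) − (-6)(-7) = 140
L→M: (-6)(-15) − (12)(-14) = 258
M→N: (12)(5) − (12)(-15) = 240
N→O: (12)(1) − (1)(5) = 7
O→J: (1)(-2) − (-11)(1) = 9
Σ = 705
Signed area = Σ/2 = 352.5 (positive ⇒ counter-clockwise traversal).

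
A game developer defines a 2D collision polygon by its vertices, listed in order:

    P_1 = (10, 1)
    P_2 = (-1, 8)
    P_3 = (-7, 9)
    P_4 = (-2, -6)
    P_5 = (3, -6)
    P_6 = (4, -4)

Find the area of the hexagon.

137

P_1→P_2: (10)(8) − (-1)(1) = 81
P_2→P_3: (-1)(9) − (-7)(8) = 47
P_3→P_4: (-7)(-6) − (-2)(9) = 60
P_4→P_5: (-2)(-6) − (3)(-6) = 30
P_5→P_6: (3)(-4) − (4)(-6) = 12
P_6→P_1: (4)(1) − (10)(-4) = 44
Σ = 274
Area = |Σ|/2 = 137.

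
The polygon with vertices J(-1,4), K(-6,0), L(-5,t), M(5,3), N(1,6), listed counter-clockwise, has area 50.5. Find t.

The doubled signed area Σ (x_i y_{i+1} − x_{i+1} y_i) is linear in t.
With t=0 it equals 46; the coefficient of t is -11 (from the two edges through L).
So -11·t + 46 = 2·50.5 = 101 ⇒ t = -5.

-5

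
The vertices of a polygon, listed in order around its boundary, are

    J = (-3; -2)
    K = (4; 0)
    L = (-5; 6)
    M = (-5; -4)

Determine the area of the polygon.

40

Apply the shoelace (surveyor's) formula: 2A = Σ (x_i·y_{i+1} − x_{i+1}·y_i), indices taken mod 4.
Σ = (8) + (24) + (50) + (-2) = 80
Area = |Σ|/2 = 40.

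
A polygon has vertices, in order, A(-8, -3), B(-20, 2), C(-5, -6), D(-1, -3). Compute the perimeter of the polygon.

|AB| = √((-12)² + (5)²) = √169 = 13
|BC| = √((15)² + (-8)²) = √289 = 17
|CD| = √((4)² + (3)²) = √25 = 5
|DA| = √((-7)² + (0)²) = √49 = 7
Perimeter = 13 + 17 + 5 + 7 = 42.

42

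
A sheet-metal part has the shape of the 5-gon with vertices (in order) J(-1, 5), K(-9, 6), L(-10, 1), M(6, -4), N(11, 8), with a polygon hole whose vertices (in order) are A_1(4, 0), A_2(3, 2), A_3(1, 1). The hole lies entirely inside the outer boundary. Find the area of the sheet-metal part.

137

Outer boundary:
Apply the surveyor's formula: 2A = Σ (x_i·y_{i+1} − x_{i+1}·y_i), indices taken mod 5.
Cross-terms: 39, 51, 34, 92, 63  ⇒  Σ = 279
Area = |Σ|/2 = 139.5.
Hole:
Cross-terms: 8, 1, -4  ⇒  Σ = 5
Area = |Σ|/2 = 2.5.
Net area = 139.5 − 2.5 = 137.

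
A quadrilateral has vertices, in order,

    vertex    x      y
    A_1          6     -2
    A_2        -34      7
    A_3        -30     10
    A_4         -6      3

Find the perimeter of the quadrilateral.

|A_1A_2| = √((-40)² + (9)²) = √1681 = 41
|A_2A_3| = √((4)² + (3)²) = √25 = 5
|A_3A_4| = √((24)² + (-7)²) = √625 = 25
|A_4A_1| = √((12)² + (-5)²) = √169 = 13
Perimeter = 41 + 5 + 25 + 13 = 84.

84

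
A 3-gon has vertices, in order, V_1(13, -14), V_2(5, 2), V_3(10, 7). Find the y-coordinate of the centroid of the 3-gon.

-5/3

Apply the shoelace formula. First the cross-terms c_i = x_i·y_{i+1} − x_{i+1}·y_i:
  96, 15, -231  ⇒  2A = -120, A = -60.
Then Σ (y_i + y_{i+1})·c_i = 600, so ȳ = 600 / (6·(-60)) = -5/3.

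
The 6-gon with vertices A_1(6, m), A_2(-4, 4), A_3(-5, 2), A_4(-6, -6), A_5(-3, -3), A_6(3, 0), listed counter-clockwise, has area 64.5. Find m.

6

Write out the shoelace sum; only the two edges meeting at A_1 involve m:
2·Area = [(3·m − 6·0) + (6·4 − (-4)·m)] + 63
       = 7·m + 87 = 129
⇒ m = 6.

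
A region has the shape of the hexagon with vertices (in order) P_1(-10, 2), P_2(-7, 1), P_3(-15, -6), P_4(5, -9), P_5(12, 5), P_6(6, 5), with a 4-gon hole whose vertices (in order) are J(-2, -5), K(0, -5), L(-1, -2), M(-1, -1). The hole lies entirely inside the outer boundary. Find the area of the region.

Outer boundary:
Apply the shoelace (surveyor's) formula: 2A = Σ (x_i·y_{i+1} − x_{i+1}·y_i), indices taken mod 6.
Cross-terms: 4, 57, 165, 133, 30, 62  ⇒  Σ = 451
Area = |Σ|/2 = 225.5.
Hole:
Σ = (10) + (-5) + (-1) + (3) = 7
Area = |Σ|/2 = 3.5.
Net area = 225.5 − 3.5 = 222.

222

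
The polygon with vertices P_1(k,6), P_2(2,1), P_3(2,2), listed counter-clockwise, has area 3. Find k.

Write out the shoelace sum; only the two edges meeting at P_1 involve k:
2·Area = [(2·6 − k·2) + (k·1 − 2·6)] + 2
       = -1·k + 2 = 6
⇒ k = -4.

-4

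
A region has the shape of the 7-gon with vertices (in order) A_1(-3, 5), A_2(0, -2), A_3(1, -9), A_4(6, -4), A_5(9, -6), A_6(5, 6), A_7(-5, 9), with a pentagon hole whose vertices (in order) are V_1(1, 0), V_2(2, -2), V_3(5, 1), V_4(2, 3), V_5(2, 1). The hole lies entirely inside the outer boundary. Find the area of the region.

Outer boundary:
Cross-terms: 6, 2, 50, 0, 84, 75, 2  ⇒  Σ = 219
Area = |Σ|/2 = 109.5.
Hole:
Apply the shoelace (surveyor's) formula: 2A = Σ (x_i·y_{i+1} − x_{i+1}·y_i), indices taken mod 5.
Σ = (-2) + (12) + (13) + (-4) + (-1) = 18
Area = |Σ|/2 = 9.
Net area = 109.5 − 9 = 100.5.

100.5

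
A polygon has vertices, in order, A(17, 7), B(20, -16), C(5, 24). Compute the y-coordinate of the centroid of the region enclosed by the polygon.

5

Apply the shoelace formula. First the cross-terms c_i = x_i·y_{i+1} − x_{i+1}·y_i:
  -412, 560, -373  ⇒  2A = -225, A = -112.5.
Then Σ (y_i + y_{i+1})·c_i = -3375, so ȳ = -3375 / (6·(-112.5)) = 5.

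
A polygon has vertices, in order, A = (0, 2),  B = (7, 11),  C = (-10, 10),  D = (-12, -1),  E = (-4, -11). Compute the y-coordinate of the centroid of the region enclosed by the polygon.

Apply the surveyor's formula. First the cross-terms c_i = x_i·y_{i+1} − x_{i+1}·y_i:
  -14, 180, 130, 128, -8  ⇒  2A = 416, A = 208.
Then Σ (y_i + y_{i+1})·c_i = 3304, so ȳ = 3304 / (6·208) = 413/156.

413/156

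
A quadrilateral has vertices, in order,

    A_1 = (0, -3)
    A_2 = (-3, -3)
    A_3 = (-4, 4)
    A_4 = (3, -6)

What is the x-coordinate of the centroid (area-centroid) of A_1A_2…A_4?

Apply the shoelace formula. First the cross-terms c_i = x_i·y_{i+1} − x_{i+1}·y_i:
  -9, -24, 12, -9  ⇒  2A = -30, A = -15.
Then Σ (x_i + x_{i+1})·c_i = 156, so x̄ = 156 / (6·(-15)) = -26/15.

-26/15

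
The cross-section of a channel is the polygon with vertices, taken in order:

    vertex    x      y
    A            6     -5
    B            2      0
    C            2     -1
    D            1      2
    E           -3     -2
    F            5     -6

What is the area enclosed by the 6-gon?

Apply the surveyor's formula: 2A = Σ (x_i·y_{i+1} − x_{i+1}·y_i), indices taken mod 6.
Σ = (10) + (-2) + (5) + (4) + (28) + (11) = 56
Area = |Σ|/2 = 28.

28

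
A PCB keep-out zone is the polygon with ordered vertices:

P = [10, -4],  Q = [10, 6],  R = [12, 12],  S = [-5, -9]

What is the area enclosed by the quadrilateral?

105

P→Q: (10)(6) − (10)(-4) = 100
Q→R: (10)(12) − (12)(6) = 48
R→S: (12)(-9) − (-5)(12) = -48
S→P: (-5)(-4) − (10)(-9) = 110
Σ = 210
Area = |Σ|/2 = 105.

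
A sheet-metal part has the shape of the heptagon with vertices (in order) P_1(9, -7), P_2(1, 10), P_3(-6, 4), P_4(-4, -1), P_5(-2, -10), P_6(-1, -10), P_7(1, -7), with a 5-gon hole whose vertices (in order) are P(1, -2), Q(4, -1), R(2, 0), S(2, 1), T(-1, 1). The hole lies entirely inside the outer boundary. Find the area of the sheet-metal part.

144.5

Outer boundary:
Cross-terms: 97, 64, 22, 38, 10, 17, 56  ⇒  Σ = 304
Area = |Σ|/2 = 152.
Hole:
Cross-terms: 7, 2, 2, 3, 1  ⇒  Σ = 15
Area = |Σ|/2 = 7.5.
Net area = 152 − 7.5 = 144.5.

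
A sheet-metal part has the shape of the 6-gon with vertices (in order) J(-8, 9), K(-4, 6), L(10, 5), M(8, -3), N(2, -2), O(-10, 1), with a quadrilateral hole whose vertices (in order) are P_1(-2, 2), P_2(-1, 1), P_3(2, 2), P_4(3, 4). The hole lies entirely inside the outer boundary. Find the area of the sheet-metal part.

Outer boundary:
Apply the shoelace (surveyor's) formula: 2A = Σ (x_i·y_{i+1} − x_{i+1}·y_i), indices taken mod 6.
Σ = (-12) + (-80) + (-70) + (-10) + (-18) + (-82) = -272
Area = |Σ|/2 = 136.
Hole:
Σ = (0) + (-4) + (2) + (14) = 12
Area = |Σ|/2 = 6.
Net area = 136 − 6 = 130.

130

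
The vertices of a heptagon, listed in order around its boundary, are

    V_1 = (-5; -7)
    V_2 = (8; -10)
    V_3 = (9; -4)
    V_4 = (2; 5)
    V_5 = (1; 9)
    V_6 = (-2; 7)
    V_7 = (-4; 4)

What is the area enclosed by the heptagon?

Cross-terms: 106, 58, 53, 13, 25, 20, 48  ⇒  Σ = 323
Area = |Σ|/2 = 161.5.

161.5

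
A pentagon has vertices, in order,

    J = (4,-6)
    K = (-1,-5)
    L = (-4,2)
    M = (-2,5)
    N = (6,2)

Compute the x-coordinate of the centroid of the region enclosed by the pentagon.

224/213

Apply the surveyor's formula. First the cross-terms c_i = x_i·y_{i+1} − x_{i+1}·y_i:
  -26, -22, -16, -34, -44  ⇒  2A = -142, A = -71.
Then Σ (x_i + x_{i+1})·c_i = -448, so x̄ = -448 / (6·(-71)) = 224/213.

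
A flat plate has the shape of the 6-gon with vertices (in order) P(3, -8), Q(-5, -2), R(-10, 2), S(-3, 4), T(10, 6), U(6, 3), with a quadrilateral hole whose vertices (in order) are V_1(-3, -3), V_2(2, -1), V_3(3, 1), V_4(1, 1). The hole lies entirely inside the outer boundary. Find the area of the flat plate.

107.5

Outer boundary:
Apply the surveyor's formula: 2A = Σ (x_i·y_{i+1} − x_{i+1}·y_i), indices taken mod 6.
Σ = (-46) + (-30) + (-34) + (-58) + (-6) + (-57) = -231
Area = |Σ|/2 = 115.5.
Hole:
Apply the shoelace formula: 2A = Σ (x_i·y_{i+1} − x_{i+1}·y_i), indices taken mod 4.
Σ = (9) + (5) + (2) + (0) = 16
Area = |Σ|/2 = 8.
Net area = 115.5 − 8 = 107.5.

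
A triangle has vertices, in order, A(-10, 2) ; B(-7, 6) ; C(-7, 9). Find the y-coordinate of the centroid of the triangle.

17/3

Apply Gauss's area formula. First the cross-terms c_i = x_i·y_{i+1} − x_{i+1}·y_i:
  -46, -21, 76  ⇒  2A = 9, A = 4.5.
Then Σ (y_i + y_{i+1})·c_i = 153, so ȳ = 153 / (6·4.5) = 17/3.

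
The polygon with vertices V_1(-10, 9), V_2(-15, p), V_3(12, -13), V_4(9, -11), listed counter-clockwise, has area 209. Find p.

-6

Write out the shoelace sum; only the two edges meeting at V_2 involve p:
2·Area = [((-10)·p − (-15)·9) + ((-15)·(-13) − 12·p)] + -44
       = -22·p + 286 = 418
⇒ p = -6.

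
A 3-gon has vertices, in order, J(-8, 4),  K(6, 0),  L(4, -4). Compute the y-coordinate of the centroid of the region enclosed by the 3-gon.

0

Apply the shoelace formula. First the cross-terms c_i = x_i·y_{i+1} − x_{i+1}·y_i:
  -24, -24, -16  ⇒  2A = -64, A = -32.
Then Σ (y_i + y_{i+1})·c_i = 0, so ȳ = 0 / (6·(-32)) = 0.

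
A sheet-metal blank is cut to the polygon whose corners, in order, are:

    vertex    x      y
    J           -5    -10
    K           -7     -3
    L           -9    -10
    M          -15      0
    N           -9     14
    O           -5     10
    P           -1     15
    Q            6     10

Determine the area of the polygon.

Apply the surveyor's formula: 2A = Σ (x_i·y_{i+1} − x_{i+1}·y_i), indices taken mod 8.
Σ = (-55) + (43) + (-150) + (-210) + (-20) + (-65) + (-100) + (-10) = -567
Area = |Σ|/2 = 283.5.

283.5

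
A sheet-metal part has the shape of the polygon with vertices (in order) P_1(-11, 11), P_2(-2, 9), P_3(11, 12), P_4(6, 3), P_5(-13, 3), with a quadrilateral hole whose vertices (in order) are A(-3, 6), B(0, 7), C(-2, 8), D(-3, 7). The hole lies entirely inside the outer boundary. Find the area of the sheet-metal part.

143

Outer boundary:
Σ = (-77) + (-123) + (-39) + (57) + (-110) = -292
Area = |Σ|/2 = 146.
Hole:
Apply the shoelace formula: 2A = Σ (x_i·y_{i+1} − x_{i+1}·y_i), indices taken mod 4.
A→B: (-3)(7) − (0)(6) = -21
B→C: (0)(8) − (-2)(7) = 14
C→D: (-2)(7) − (-3)(8) = 10
D→A: (-3)(6) − (-3)(7) = 3
Σ = 6
Area = |Σ|/2 = 3.
Net area = 146 − 3 = 143.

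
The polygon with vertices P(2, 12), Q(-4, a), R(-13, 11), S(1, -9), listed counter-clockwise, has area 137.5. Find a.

The doubled signed area Σ (x_i y_{i+1} − x_{i+1} y_i) is linear in a.
With a=0 it equals 140; the coefficient of a is 15 (from the two edges through Q).
So 15·a + 140 = 2·137.5 = 275 ⇒ a = 9.

9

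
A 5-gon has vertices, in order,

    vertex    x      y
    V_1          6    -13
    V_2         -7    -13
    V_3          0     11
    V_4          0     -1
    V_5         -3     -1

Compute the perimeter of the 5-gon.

|V_1V_2| = √((-13)² + (0)²) = √169 = 13
|V_2V_3| = √((7)² + (24)²) = √625 = 25
|V_3V_4| = √((0)² + (-12)²) = √144 = 12
|V_4V_5| = √((-3)² + (0)²) = √9 = 3
|V_5V_1| = √((9)² + (-12)²) = √225 = 15
Perimeter = 13 + 25 + 12 + 3 + 15 = 68.

68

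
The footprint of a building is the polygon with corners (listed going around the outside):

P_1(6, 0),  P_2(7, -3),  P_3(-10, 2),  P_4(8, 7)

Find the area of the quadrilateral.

Apply Gauss's area formula: 2A = Σ (x_i·y_{i+1} − x_{i+1}·y_i), indices taken mod 4.
Cross-terms: -18, -16, -86, -42  ⇒  Σ = -162
Area = |Σ|/2 = 81.

81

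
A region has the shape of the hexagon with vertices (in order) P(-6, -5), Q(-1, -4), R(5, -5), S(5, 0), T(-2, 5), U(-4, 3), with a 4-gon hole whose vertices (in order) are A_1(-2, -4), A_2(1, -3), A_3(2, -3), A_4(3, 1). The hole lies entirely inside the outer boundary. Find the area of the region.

Outer boundary:
Apply the shoelace formula: 2A = Σ (x_i·y_{i+1} − x_{i+1}·y_i), indices taken mod 6.
Σ = (19) + (25) + (25) + (25) + (14) + (38) = 146
Area = |Σ|/2 = 73.
Hole:
Σ = (10) + (3) + (11) + (-10) = 14
Area = |Σ|/2 = 7.
Net area = 73 − 7 = 66.

66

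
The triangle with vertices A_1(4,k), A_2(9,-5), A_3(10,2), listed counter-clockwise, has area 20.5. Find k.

The doubled signed area Σ (x_i y_{i+1} − x_{i+1} y_i) is linear in k.
With k=0 it equals 40; the coefficient of k is 1 (from the two edges through A_1).
So 1·k + 40 = 2·20.5 = 41 ⇒ k = 1.

1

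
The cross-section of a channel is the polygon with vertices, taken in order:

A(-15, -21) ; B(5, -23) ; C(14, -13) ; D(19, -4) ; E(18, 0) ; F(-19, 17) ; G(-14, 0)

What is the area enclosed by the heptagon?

904

Apply the shoelace formula: 2A = Σ (x_i·y_{i+1} − x_{i+1}·y_i), indices taken mod 7.
Cross-terms: 450, 257, 191, 72, 306, 238, 294  ⇒  Σ = 1808
Area = |Σ|/2 = 904.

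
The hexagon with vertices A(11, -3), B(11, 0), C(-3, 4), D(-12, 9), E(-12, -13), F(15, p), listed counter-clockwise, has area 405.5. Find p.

The doubled signed area Σ (x_i y_{i+1} − x_{i+1} y_i) is linear in p.
With p=0 it equals 512; the coefficient of p is -23 (from the two edges through F).
So -23·p + 512 = 2·405.5 = 811 ⇒ p = -13.

-13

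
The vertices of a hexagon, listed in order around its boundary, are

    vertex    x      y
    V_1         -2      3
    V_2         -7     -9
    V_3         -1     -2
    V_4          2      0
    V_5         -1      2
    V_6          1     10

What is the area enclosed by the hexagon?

Cross-terms: 39, 5, 4, 4, -12, 23  ⇒  Σ = 63
Area = |Σ|/2 = 31.5.

31.5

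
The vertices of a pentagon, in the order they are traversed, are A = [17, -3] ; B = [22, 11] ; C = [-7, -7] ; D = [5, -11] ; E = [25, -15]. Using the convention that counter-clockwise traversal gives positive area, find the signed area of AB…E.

334

Apply the surveyor's formula: 2A = Σ (x_i·y_{i+1} − x_{i+1}·y_i), indices taken mod 5.
Σ = (253) + (-77) + (112) + (200) + (180) = 668
Signed area = Σ/2 = 334 (positive ⇒ counter-clockwise traversal).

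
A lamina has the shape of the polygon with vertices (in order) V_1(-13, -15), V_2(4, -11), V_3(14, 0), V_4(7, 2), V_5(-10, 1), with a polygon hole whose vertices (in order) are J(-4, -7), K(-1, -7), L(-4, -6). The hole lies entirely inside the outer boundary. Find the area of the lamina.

Outer boundary:
Apply the shoelace formula: 2A = Σ (x_i·y_{i+1} − x_{i+1}·y_i), indices taken mod 5.
Σ = (203) + (154) + (28) + (27) + (163) = 575
Area = |Σ|/2 = 287.5.
Hole:
Apply the surveyor's formula: 2A = Σ (x_i·y_{i+1} − x_{i+1}·y_i), indices taken mod 3.
J→K: (-4)(-7) − (-1)(-7) = 21
K→L: (-1)(-6) − (-4)(-7) = -22
L→J: (-4)(-7) − (-4)(-6) = 4
Σ = 3
Area = |Σ|/2 = 1.5.
Net area = 287.5 − 1.5 = 286.

286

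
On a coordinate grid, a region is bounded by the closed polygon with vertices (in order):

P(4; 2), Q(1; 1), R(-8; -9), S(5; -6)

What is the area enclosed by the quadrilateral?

Apply the surveyor's formula: 2A = Σ (x_i·y_{i+1} − x_{i+1}·y_i), indices taken mod 4.
Σ = (2) + (-1) + (93) + (34) = 128
Area = |Σ|/2 = 64.

64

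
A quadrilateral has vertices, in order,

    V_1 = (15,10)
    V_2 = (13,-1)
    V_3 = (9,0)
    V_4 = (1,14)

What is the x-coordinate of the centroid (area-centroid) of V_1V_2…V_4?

967/105

Apply the shoelace formula. First the cross-terms c_i = x_i·y_{i+1} − x_{i+1}·y_i:
  -145, 9, 126, -200  ⇒  2A = -210, A = -105.
Then Σ (x_i + x_{i+1})·c_i = -5802, so x̄ = -5802 / (6·(-105)) = 967/105.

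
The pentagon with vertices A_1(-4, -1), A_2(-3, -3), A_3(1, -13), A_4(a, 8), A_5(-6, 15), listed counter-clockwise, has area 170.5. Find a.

6

Write out the shoelace sum; only the two edges meeting at A_4 involve a:
2·Area = [(1·8 − a·(-13)) + (a·15 − (-6)·8)] + 117
       = 28·a + 173 = 341
⇒ a = 6.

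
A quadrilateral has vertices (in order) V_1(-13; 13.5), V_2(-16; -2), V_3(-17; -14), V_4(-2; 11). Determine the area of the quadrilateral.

Apply the shoelace (surveyor's) formula: 2A = Σ (x_i·y_{i+1} − x_{i+1}·y_i), indices taken mod 4.
Σ = (242) + (190) + (-215) + (116) = 333
Area = |Σ|/2 = 166.5.

166.5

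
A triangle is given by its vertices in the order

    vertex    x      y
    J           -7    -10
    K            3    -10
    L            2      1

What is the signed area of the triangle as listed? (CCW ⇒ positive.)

55

Apply Gauss's area formula: 2A = Σ (x_i·y_{i+1} − x_{i+1}·y_i), indices taken mod 3.
Cross-terms: 100, 23, -13  ⇒  Σ = 110
Signed area = Σ/2 = 55 (positive ⇒ counter-clockwise traversal).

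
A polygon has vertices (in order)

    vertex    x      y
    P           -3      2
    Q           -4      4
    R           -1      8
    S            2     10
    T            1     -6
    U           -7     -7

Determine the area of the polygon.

82

Cross-terms: -4, -28, -26, -22, -49, -35  ⇒  Σ = -164
Area = |Σ|/2 = 82.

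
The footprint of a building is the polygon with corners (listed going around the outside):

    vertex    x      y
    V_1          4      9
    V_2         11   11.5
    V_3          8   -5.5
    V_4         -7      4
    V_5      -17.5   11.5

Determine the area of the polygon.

213

Σ = (-53) + (-152.5) + (-6.5) + (-10.5) + (-203.5) = -426
Area = |Σ|/2 = 213.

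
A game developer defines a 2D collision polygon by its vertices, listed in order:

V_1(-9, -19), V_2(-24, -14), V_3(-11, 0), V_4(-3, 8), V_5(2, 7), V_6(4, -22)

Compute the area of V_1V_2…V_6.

477.5

Apply the shoelace (surveyor's) formula: 2A = Σ (x_i·y_{i+1} − x_{i+1}·y_i), indices taken mod 6.
Cross-terms: -330, -154, -88, -37, -72, -274  ⇒  Σ = -955
Area = |Σ|/2 = 477.5.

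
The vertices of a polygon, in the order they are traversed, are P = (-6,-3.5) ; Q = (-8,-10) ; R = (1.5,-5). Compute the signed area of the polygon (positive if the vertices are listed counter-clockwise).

Apply the shoelace formula: 2A = Σ (x_i·y_{i+1} − x_{i+1}·y_i), indices taken mod 3.
P→Q: (-6)(-10) − (-8)(-3.5) = 32
Q→R: (-8)(-5) − (1.5)(-10) = 55
R→P: (1.5)(-3.5) − (-6)(-5) = -35.25
Σ = 51.75
Signed area = Σ/2 = 25.875 (positive ⇒ counter-clockwise traversal).

25.875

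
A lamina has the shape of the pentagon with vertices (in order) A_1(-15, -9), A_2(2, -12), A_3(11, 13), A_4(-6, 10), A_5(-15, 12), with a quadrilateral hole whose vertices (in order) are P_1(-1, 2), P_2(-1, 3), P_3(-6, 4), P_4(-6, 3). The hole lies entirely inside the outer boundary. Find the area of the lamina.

463.5

Outer boundary:
Σ = (198) + (158) + (188) + (78) + (315) = 937
Area = |Σ|/2 = 468.5.
Hole:
Σ = (-1) + (14) + (6) + (-9) = 10
Area = |Σ|/2 = 5.
Net area = 468.5 − 5 = 463.5.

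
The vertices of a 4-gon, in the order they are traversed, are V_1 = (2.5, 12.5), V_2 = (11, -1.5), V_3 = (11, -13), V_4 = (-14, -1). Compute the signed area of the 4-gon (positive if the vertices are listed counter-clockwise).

-316.625

Apply the surveyor's formula: 2A = Σ (x_i·y_{i+1} − x_{i+1}·y_i), indices taken mod 4.
V_1→V_2: (2.5)(-1.5) − (11)(12.5) = -141.25
V_2→V_3: (11)(-13) − (11)(-1.5) = -126.5
V_3→V_4: (11)(-1) − (-14)(-13) = -193
V_4→V_1: (-14)(12.5) − (2.5)(-1) = -172.5
Σ = -633.25
Signed area = Σ/2 = -316.625 (negative ⇒ clockwise traversal).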